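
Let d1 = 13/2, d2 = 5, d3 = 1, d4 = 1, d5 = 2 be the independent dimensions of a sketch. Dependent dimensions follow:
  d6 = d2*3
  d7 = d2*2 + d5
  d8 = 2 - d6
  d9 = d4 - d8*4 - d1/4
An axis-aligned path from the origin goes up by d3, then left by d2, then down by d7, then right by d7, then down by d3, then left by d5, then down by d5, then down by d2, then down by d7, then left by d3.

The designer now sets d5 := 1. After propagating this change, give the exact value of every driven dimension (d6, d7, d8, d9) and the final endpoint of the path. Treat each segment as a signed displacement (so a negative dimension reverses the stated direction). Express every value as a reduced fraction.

d6 = 15
d7 = 11
d8 = -13
d9 = 411/8
endpoint = (4, -28)

Apply edit: d5 := 1
  d6 = d2*3 = 15
  d7 = d2*2 + d5 = 11
  d8 = 2 - d6 = -13
  d9 = d4 - d8*4 - d1/4 = 411/8
Walk from origin (0, 0):
  seg 1: up by d3 = 1 → (0, 1)
  seg 2: left by d2 = 5 → (-5, 1)
  seg 3: down by d7 = 11 → (-5, -10)
  seg 4: right by d7 = 11 → (6, -10)
  seg 5: down by d3 = 1 → (6, -11)
  seg 6: left by d5 = 1 → (5, -11)
  seg 7: down by d5 = 1 → (5, -12)
  seg 8: down by d2 = 5 → (5, -17)
  seg 9: down by d7 = 11 → (5, -28)
  seg 10: left by d3 = 1 → (4, -28)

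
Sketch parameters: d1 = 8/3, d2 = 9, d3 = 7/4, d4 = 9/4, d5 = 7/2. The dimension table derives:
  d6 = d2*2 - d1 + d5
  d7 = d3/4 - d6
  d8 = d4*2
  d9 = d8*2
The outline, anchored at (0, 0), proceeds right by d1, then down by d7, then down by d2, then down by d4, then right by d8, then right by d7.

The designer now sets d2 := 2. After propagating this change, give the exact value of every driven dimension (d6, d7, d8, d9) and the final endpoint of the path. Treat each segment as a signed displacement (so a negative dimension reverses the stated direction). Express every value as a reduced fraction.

d6 = 29/6
d7 = -211/48
d8 = 9/2
d9 = 9
endpoint = (133/48, 7/48)

Apply edit: d2 := 2
  d6 = d2*2 - d1 + d5 = 29/6
  d7 = d3/4 - d6 = -211/48
  d8 = d4*2 = 9/2
  d9 = d8*2 = 9
Walk from origin (0, 0):
  seg 1: right by d1 = 8/3 → (8/3, 0)
  seg 2: down by d7 = -211/48 → (8/3, 211/48)
  seg 3: down by d2 = 2 → (8/3, 115/48)
  seg 4: down by d4 = 9/4 → (8/3, 7/48)
  seg 5: right by d8 = 9/2 → (43/6, 7/48)
  seg 6: right by d7 = -211/48 → (133/48, 7/48)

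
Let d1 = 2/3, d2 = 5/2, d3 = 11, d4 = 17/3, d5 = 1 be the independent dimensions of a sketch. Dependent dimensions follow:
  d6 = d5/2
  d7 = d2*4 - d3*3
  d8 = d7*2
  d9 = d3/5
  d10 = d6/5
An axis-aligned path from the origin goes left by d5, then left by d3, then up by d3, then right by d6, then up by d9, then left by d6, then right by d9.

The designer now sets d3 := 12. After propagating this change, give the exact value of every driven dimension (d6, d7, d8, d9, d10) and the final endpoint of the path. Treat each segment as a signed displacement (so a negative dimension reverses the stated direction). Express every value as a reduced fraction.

Apply edit: d3 := 12
  d6 = d5/2 = 1/2
  d7 = d2*4 - d3*3 = -26
  d8 = d7*2 = -52
  d9 = d3/5 = 12/5
  d10 = d6/5 = 1/10
Walk from origin (0, 0):
  seg 1: left by d5 = 1 → (-1, 0)
  seg 2: left by d3 = 12 → (-13, 0)
  seg 3: up by d3 = 12 → (-13, 12)
  seg 4: right by d6 = 1/2 → (-25/2, 12)
  seg 5: up by d9 = 12/5 → (-25/2, 72/5)
  seg 6: left by d6 = 1/2 → (-13, 72/5)
  seg 7: right by d9 = 12/5 → (-53/5, 72/5)

d6 = 1/2
d7 = -26
d8 = -52
d9 = 12/5
d10 = 1/10
endpoint = (-53/5, 72/5)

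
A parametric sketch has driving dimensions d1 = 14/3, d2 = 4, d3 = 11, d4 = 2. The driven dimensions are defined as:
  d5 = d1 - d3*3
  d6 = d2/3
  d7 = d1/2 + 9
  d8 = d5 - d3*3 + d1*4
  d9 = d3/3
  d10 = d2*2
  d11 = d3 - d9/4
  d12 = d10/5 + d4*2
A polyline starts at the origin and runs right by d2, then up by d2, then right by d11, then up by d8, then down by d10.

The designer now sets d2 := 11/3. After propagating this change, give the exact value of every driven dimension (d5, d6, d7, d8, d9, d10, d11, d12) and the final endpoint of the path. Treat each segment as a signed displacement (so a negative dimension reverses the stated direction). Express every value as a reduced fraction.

d5 = -85/3
d6 = 11/9
d7 = 34/3
d8 = -128/3
d9 = 11/3
d10 = 22/3
d11 = 121/12
d12 = 82/15
endpoint = (55/4, -139/3)

Apply edit: d2 := 11/3
  d5 = d1 - d3*3 = -85/3
  d6 = d2/3 = 11/9
  d7 = d1/2 + 9 = 34/3
  d8 = d5 - d3*3 + d1*4 = -128/3
  d9 = d3/3 = 11/3
  d10 = d2*2 = 22/3
  d11 = d3 - d9/4 = 121/12
  d12 = d10/5 + d4*2 = 82/15
Walk from origin (0, 0):
  seg 1: right by d2 = 11/3 → (11/3, 0)
  seg 2: up by d2 = 11/3 → (11/3, 11/3)
  seg 3: right by d11 = 121/12 → (55/4, 11/3)
  seg 4: up by d8 = -128/3 → (55/4, -39)
  seg 5: down by d10 = 22/3 → (55/4, -139/3)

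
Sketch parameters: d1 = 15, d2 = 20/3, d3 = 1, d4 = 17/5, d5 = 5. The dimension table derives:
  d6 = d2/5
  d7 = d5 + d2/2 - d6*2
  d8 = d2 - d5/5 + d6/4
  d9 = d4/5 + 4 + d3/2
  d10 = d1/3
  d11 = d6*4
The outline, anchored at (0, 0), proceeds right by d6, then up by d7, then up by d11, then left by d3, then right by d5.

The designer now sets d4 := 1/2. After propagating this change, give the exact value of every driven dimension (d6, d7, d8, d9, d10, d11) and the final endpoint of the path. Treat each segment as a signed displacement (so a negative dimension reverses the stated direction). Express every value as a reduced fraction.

d6 = 4/3
d7 = 17/3
d8 = 6
d9 = 23/5
d10 = 5
d11 = 16/3
endpoint = (16/3, 11)

Apply edit: d4 := 1/2
  d6 = d2/5 = 4/3
  d7 = d5 + d2/2 - d6*2 = 17/3
  d8 = d2 - d5/5 + d6/4 = 6
  d9 = d4/5 + 4 + d3/2 = 23/5
  d10 = d1/3 = 5
  d11 = d6*4 = 16/3
Walk from origin (0, 0):
  seg 1: right by d6 = 4/3 → (4/3, 0)
  seg 2: up by d7 = 17/3 → (4/3, 17/3)
  seg 3: up by d11 = 16/3 → (4/3, 11)
  seg 4: left by d3 = 1 → (1/3, 11)
  seg 5: right by d5 = 5 → (16/3, 11)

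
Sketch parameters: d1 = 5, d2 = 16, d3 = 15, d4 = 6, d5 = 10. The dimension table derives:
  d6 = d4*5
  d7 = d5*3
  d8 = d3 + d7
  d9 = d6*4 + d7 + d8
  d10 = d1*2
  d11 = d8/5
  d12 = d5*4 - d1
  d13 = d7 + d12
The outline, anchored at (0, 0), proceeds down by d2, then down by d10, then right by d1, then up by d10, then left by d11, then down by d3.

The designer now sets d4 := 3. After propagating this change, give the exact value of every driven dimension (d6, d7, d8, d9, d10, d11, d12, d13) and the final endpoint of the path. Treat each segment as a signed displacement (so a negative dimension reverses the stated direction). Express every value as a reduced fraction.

Apply edit: d4 := 3
  d6 = d4*5 = 15
  d7 = d5*3 = 30
  d8 = d3 + d7 = 45
  d9 = d6*4 + d7 + d8 = 135
  d10 = d1*2 = 10
  d11 = d8/5 = 9
  d12 = d5*4 - d1 = 35
  d13 = d7 + d12 = 65
Walk from origin (0, 0):
  seg 1: down by d2 = 16 → (0, -16)
  seg 2: down by d10 = 10 → (0, -26)
  seg 3: right by d1 = 5 → (5, -26)
  seg 4: up by d10 = 10 → (5, -16)
  seg 5: left by d11 = 9 → (-4, -16)
  seg 6: down by d3 = 15 → (-4, -31)

d6 = 15
d7 = 30
d8 = 45
d9 = 135
d10 = 10
d11 = 9
d12 = 35
d13 = 65
endpoint = (-4, -31)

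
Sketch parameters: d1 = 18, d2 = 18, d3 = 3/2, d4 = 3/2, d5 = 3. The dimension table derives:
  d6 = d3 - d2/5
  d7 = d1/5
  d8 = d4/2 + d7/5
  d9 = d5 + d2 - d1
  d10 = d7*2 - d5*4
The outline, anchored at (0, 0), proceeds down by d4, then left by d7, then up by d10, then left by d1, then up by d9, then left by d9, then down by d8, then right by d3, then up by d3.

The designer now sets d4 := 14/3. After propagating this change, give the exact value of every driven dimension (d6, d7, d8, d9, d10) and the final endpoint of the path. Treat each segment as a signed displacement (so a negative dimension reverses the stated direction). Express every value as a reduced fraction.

d6 = -21/10
d7 = 18/5
d8 = 229/75
d9 = 3
d10 = -24/5
endpoint = (-231/10, -401/50)

Apply edit: d4 := 14/3
  d6 = d3 - d2/5 = -21/10
  d7 = d1/5 = 18/5
  d8 = d4/2 + d7/5 = 229/75
  d9 = d5 + d2 - d1 = 3
  d10 = d7*2 - d5*4 = -24/5
Walk from origin (0, 0):
  seg 1: down by d4 = 14/3 → (0, -14/3)
  seg 2: left by d7 = 18/5 → (-18/5, -14/3)
  seg 3: up by d10 = -24/5 → (-18/5, -142/15)
  seg 4: left by d1 = 18 → (-108/5, -142/15)
  seg 5: up by d9 = 3 → (-108/5, -97/15)
  seg 6: left by d9 = 3 → (-123/5, -97/15)
  seg 7: down by d8 = 229/75 → (-123/5, -238/25)
  seg 8: right by d3 = 3/2 → (-231/10, -238/25)
  seg 9: up by d3 = 3/2 → (-231/10, -401/50)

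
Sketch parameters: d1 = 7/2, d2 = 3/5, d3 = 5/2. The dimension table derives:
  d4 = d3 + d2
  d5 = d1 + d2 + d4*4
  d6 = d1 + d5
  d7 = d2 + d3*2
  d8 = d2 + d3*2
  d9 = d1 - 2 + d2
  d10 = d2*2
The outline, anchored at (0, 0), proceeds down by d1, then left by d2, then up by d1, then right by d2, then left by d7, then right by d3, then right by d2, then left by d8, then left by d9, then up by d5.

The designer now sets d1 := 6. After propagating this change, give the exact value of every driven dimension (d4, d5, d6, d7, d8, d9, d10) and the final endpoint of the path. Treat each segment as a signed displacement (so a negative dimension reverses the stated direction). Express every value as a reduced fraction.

Apply edit: d1 := 6
  d4 = d3 + d2 = 31/10
  d5 = d1 + d2 + d4*4 = 19
  d6 = d1 + d5 = 25
  d7 = d2 + d3*2 = 28/5
  d8 = d2 + d3*2 = 28/5
  d9 = d1 - 2 + d2 = 23/5
  d10 = d2*2 = 6/5
Walk from origin (0, 0):
  seg 1: down by d1 = 6 → (0, -6)
  seg 2: left by d2 = 3/5 → (-3/5, -6)
  seg 3: up by d1 = 6 → (-3/5, 0)
  seg 4: right by d2 = 3/5 → (0, 0)
  seg 5: left by d7 = 28/5 → (-28/5, 0)
  seg 6: right by d3 = 5/2 → (-31/10, 0)
  seg 7: right by d2 = 3/5 → (-5/2, 0)
  seg 8: left by d8 = 28/5 → (-81/10, 0)
  seg 9: left by d9 = 23/5 → (-127/10, 0)
  seg 10: up by d5 = 19 → (-127/10, 19)

d4 = 31/10
d5 = 19
d6 = 25
d7 = 28/5
d8 = 28/5
d9 = 23/5
d10 = 6/5
endpoint = (-127/10, 19)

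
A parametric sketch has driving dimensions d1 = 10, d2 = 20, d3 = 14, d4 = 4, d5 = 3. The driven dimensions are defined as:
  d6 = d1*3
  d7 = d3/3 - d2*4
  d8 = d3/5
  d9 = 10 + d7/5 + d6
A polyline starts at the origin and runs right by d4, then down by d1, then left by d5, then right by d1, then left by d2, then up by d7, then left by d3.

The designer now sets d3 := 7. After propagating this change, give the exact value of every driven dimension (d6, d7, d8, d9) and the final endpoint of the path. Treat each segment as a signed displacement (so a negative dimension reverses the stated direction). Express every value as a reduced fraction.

Apply edit: d3 := 7
  d6 = d1*3 = 30
  d7 = d3/3 - d2*4 = -233/3
  d8 = d3/5 = 7/5
  d9 = 10 + d7/5 + d6 = 367/15
Walk from origin (0, 0):
  seg 1: right by d4 = 4 → (4, 0)
  seg 2: down by d1 = 10 → (4, -10)
  seg 3: left by d5 = 3 → (1, -10)
  seg 4: right by d1 = 10 → (11, -10)
  seg 5: left by d2 = 20 → (-9, -10)
  seg 6: up by d7 = -233/3 → (-9, -263/3)
  seg 7: left by d3 = 7 → (-16, -263/3)

d6 = 30
d7 = -233/3
d8 = 7/5
d9 = 367/15
endpoint = (-16, -263/3)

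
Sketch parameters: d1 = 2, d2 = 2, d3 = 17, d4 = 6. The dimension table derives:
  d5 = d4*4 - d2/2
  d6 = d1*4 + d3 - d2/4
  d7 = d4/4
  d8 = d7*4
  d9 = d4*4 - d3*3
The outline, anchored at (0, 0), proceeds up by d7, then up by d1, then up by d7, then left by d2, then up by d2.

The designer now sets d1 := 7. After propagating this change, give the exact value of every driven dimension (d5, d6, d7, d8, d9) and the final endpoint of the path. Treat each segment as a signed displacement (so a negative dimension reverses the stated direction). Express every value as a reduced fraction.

d5 = 23
d6 = 89/2
d7 = 3/2
d8 = 6
d9 = -27
endpoint = (-2, 12)

Apply edit: d1 := 7
  d5 = d4*4 - d2/2 = 23
  d6 = d1*4 + d3 - d2/4 = 89/2
  d7 = d4/4 = 3/2
  d8 = d7*4 = 6
  d9 = d4*4 - d3*3 = -27
Walk from origin (0, 0):
  seg 1: up by d7 = 3/2 → (0, 3/2)
  seg 2: up by d1 = 7 → (0, 17/2)
  seg 3: up by d7 = 3/2 → (0, 10)
  seg 4: left by d2 = 2 → (-2, 10)
  seg 5: up by d2 = 2 → (-2, 12)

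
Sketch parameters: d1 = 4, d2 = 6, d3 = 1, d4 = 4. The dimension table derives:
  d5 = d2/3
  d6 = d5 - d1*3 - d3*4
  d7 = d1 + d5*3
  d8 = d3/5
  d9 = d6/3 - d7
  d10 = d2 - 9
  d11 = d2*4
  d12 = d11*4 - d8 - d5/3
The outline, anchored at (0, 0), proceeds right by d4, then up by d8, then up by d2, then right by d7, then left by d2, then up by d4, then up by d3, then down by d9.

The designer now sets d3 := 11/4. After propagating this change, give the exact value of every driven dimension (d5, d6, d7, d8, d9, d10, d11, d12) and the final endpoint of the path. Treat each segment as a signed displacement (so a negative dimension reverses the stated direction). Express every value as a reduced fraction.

Apply edit: d3 := 11/4
  d5 = d2/3 = 2
  d6 = d5 - d1*3 - d3*4 = -21
  d7 = d1 + d5*3 = 10
  d8 = d3/5 = 11/20
  d9 = d6/3 - d7 = -17
  d10 = d2 - 9 = -3
  d11 = d2*4 = 24
  d12 = d11*4 - d8 - d5/3 = 5687/60
Walk from origin (0, 0):
  seg 1: right by d4 = 4 → (4, 0)
  seg 2: up by d8 = 11/20 → (4, 11/20)
  seg 3: up by d2 = 6 → (4, 131/20)
  seg 4: right by d7 = 10 → (14, 131/20)
  seg 5: left by d2 = 6 → (8, 131/20)
  seg 6: up by d4 = 4 → (8, 211/20)
  seg 7: up by d3 = 11/4 → (8, 133/10)
  seg 8: down by d9 = -17 → (8, 303/10)

d5 = 2
d6 = -21
d7 = 10
d8 = 11/20
d9 = -17
d10 = -3
d11 = 24
d12 = 5687/60
endpoint = (8, 303/10)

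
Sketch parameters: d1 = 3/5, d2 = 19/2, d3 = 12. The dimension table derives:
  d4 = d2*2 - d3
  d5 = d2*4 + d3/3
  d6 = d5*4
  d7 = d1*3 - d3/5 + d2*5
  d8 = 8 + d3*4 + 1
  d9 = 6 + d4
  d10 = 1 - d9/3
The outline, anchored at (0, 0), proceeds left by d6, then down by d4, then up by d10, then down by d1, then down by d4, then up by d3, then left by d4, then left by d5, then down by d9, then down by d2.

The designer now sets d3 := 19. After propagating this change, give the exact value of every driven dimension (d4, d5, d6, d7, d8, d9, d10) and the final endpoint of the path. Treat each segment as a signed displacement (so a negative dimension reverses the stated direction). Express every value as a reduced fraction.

d4 = 0
d5 = 133/3
d6 = 532/3
d7 = 91/2
d8 = 85
d9 = 6
d10 = -1
endpoint = (-665/3, 19/10)

Apply edit: d3 := 19
  d4 = d2*2 - d3 = 0
  d5 = d2*4 + d3/3 = 133/3
  d6 = d5*4 = 532/3
  d7 = d1*3 - d3/5 + d2*5 = 91/2
  d8 = 8 + d3*4 + 1 = 85
  d9 = 6 + d4 = 6
  d10 = 1 - d9/3 = -1
Walk from origin (0, 0):
  seg 1: left by d6 = 532/3 → (-532/3, 0)
  seg 2: down by d4 = 0 → (-532/3, 0)
  seg 3: up by d10 = -1 → (-532/3, -1)
  seg 4: down by d1 = 3/5 → (-532/3, -8/5)
  seg 5: down by d4 = 0 → (-532/3, -8/5)
  seg 6: up by d3 = 19 → (-532/3, 87/5)
  seg 7: left by d4 = 0 → (-532/3, 87/5)
  seg 8: left by d5 = 133/3 → (-665/3, 87/5)
  seg 9: down by d9 = 6 → (-665/3, 57/5)
  seg 10: down by d2 = 19/2 → (-665/3, 19/10)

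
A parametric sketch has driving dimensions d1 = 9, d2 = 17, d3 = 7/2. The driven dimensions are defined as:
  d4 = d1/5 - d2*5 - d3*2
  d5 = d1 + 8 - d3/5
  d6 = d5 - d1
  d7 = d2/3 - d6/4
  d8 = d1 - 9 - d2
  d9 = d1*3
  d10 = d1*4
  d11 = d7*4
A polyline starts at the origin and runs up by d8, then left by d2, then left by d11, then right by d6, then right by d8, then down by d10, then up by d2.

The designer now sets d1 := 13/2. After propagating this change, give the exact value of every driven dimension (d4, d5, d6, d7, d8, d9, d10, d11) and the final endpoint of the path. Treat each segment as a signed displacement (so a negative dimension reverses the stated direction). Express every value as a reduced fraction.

Apply edit: d1 := 13/2
  d4 = d1/5 - d2*5 - d3*2 = -907/10
  d5 = d1 + 8 - d3/5 = 69/5
  d6 = d5 - d1 = 73/10
  d7 = d2/3 - d6/4 = 461/120
  d8 = d1 - 9 - d2 = -39/2
  d9 = d1*3 = 39/2
  d10 = d1*4 = 26
  d11 = d7*4 = 461/30
Walk from origin (0, 0):
  seg 1: up by d8 = -39/2 → (0, -39/2)
  seg 2: left by d2 = 17 → (-17, -39/2)
  seg 3: left by d11 = 461/30 → (-971/30, -39/2)
  seg 4: right by d6 = 73/10 → (-376/15, -39/2)
  seg 5: right by d8 = -39/2 → (-1337/30, -39/2)
  seg 6: down by d10 = 26 → (-1337/30, -91/2)
  seg 7: up by d2 = 17 → (-1337/30, -57/2)

d4 = -907/10
d5 = 69/5
d6 = 73/10
d7 = 461/120
d8 = -39/2
d9 = 39/2
d10 = 26
d11 = 461/30
endpoint = (-1337/30, -57/2)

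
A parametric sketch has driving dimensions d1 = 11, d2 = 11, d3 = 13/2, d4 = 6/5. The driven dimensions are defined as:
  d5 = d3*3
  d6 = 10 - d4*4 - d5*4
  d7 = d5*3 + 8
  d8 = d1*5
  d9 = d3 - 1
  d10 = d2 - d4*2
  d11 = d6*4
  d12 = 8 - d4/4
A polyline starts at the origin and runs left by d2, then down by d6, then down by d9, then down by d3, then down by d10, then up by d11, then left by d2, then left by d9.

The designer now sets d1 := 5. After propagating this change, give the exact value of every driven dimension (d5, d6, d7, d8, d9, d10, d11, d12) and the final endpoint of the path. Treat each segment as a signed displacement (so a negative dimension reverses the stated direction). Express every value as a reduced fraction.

Apply edit: d1 := 5
  d5 = d3*3 = 39/2
  d6 = 10 - d4*4 - d5*4 = -364/5
  d7 = d5*3 + 8 = 133/2
  d8 = d1*5 = 25
  d9 = d3 - 1 = 11/2
  d10 = d2 - d4*2 = 43/5
  d11 = d6*4 = -1456/5
  d12 = 8 - d4/4 = 77/10
Walk from origin (0, 0):
  seg 1: left by d2 = 11 → (-11, 0)
  seg 2: down by d6 = -364/5 → (-11, 364/5)
  seg 3: down by d9 = 11/2 → (-11, 673/10)
  seg 4: down by d3 = 13/2 → (-11, 304/5)
  seg 5: down by d10 = 43/5 → (-11, 261/5)
  seg 6: up by d11 = -1456/5 → (-11, -239)
  seg 7: left by d2 = 11 → (-22, -239)
  seg 8: left by d9 = 11/2 → (-55/2, -239)

d5 = 39/2
d6 = -364/5
d7 = 133/2
d8 = 25
d9 = 11/2
d10 = 43/5
d11 = -1456/5
d12 = 77/10
endpoint = (-55/2, -239)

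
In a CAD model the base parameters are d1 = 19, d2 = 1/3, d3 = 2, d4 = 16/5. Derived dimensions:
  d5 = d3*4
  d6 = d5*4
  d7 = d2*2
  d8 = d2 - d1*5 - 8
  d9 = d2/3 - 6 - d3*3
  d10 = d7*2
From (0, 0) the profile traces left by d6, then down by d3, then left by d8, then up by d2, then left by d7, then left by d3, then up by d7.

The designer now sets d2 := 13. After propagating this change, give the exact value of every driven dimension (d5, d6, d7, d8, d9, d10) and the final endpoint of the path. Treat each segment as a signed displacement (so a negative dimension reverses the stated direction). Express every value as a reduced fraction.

Apply edit: d2 := 13
  d5 = d3*4 = 8
  d6 = d5*4 = 32
  d7 = d2*2 = 26
  d8 = d2 - d1*5 - 8 = -90
  d9 = d2/3 - 6 - d3*3 = -23/3
  d10 = d7*2 = 52
Walk from origin (0, 0):
  seg 1: left by d6 = 32 → (-32, 0)
  seg 2: down by d3 = 2 → (-32, -2)
  seg 3: left by d8 = -90 → (58, -2)
  seg 4: up by d2 = 13 → (58, 11)
  seg 5: left by d7 = 26 → (32, 11)
  seg 6: left by d3 = 2 → (30, 11)
  seg 7: up by d7 = 26 → (30, 37)

d5 = 8
d6 = 32
d7 = 26
d8 = -90
d9 = -23/3
d10 = 52
endpoint = (30, 37)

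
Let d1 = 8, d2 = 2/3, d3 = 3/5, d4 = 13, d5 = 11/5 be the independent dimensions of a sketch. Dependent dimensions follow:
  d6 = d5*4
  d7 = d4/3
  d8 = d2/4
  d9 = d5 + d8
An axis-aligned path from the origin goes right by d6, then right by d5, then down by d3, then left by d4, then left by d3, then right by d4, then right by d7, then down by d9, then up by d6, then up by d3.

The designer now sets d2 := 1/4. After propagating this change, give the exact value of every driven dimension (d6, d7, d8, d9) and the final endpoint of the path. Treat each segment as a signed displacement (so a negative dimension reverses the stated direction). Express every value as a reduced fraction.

Apply edit: d2 := 1/4
  d6 = d5*4 = 44/5
  d7 = d4/3 = 13/3
  d8 = d2/4 = 1/16
  d9 = d5 + d8 = 181/80
Walk from origin (0, 0):
  seg 1: right by d6 = 44/5 → (44/5, 0)
  seg 2: right by d5 = 11/5 → (11, 0)
  seg 3: down by d3 = 3/5 → (11, -3/5)
  seg 4: left by d4 = 13 → (-2, -3/5)
  seg 5: left by d3 = 3/5 → (-13/5, -3/5)
  seg 6: right by d4 = 13 → (52/5, -3/5)
  seg 7: right by d7 = 13/3 → (221/15, -3/5)
  seg 8: down by d9 = 181/80 → (221/15, -229/80)
  seg 9: up by d6 = 44/5 → (221/15, 95/16)
  seg 10: up by d3 = 3/5 → (221/15, 523/80)

d6 = 44/5
d7 = 13/3
d8 = 1/16
d9 = 181/80
endpoint = (221/15, 523/80)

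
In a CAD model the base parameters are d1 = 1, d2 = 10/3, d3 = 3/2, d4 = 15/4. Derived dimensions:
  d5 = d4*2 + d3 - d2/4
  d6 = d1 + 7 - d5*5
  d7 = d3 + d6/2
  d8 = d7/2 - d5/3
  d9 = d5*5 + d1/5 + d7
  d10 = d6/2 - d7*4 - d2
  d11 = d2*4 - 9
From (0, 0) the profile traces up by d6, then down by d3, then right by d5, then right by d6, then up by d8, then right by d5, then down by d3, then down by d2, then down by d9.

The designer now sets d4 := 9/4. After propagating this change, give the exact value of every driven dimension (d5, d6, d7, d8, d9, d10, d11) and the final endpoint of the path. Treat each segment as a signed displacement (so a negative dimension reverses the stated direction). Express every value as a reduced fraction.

Apply edit: d4 := 9/4
  d5 = d4*2 + d3 - d2/4 = 31/6
  d6 = d1 + 7 - d5*5 = -107/6
  d7 = d3 + d6/2 = -89/12
  d8 = d7/2 - d5/3 = -391/72
  d9 = d5*5 + d1/5 + d7 = 1117/60
  d10 = d6/2 - d7*4 - d2 = 209/12
  d11 = d2*4 - 9 = 13/3
Walk from origin (0, 0):
  seg 1: up by d6 = -107/6 → (0, -107/6)
  seg 2: down by d3 = 3/2 → (0, -58/3)
  seg 3: right by d5 = 31/6 → (31/6, -58/3)
  seg 4: right by d6 = -107/6 → (-38/3, -58/3)
  seg 5: up by d8 = -391/72 → (-38/3, -1783/72)
  seg 6: right by d5 = 31/6 → (-15/2, -1783/72)
  seg 7: down by d3 = 3/2 → (-15/2, -1891/72)
  seg 8: down by d2 = 10/3 → (-15/2, -2131/72)
  seg 9: down by d9 = 1117/60 → (-15/2, -17357/360)

d5 = 31/6
d6 = -107/6
d7 = -89/12
d8 = -391/72
d9 = 1117/60
d10 = 209/12
d11 = 13/3
endpoint = (-15/2, -17357/360)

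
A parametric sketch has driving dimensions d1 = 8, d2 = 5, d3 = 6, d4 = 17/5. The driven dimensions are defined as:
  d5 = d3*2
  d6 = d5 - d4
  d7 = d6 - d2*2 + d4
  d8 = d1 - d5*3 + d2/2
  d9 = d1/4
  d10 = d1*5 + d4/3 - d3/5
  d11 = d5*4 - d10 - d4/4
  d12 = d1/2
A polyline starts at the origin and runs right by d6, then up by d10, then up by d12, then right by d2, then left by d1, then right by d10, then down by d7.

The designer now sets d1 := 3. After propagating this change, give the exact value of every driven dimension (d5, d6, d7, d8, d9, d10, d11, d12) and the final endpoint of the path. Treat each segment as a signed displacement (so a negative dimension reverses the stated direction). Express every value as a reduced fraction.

d5 = 12
d6 = 43/5
d7 = 2
d8 = -61/2
d9 = 3/4
d10 = 224/15
d11 = 1933/60
d12 = 3/2
endpoint = (383/15, 433/30)

Apply edit: d1 := 3
  d5 = d3*2 = 12
  d6 = d5 - d4 = 43/5
  d7 = d6 - d2*2 + d4 = 2
  d8 = d1 - d5*3 + d2/2 = -61/2
  d9 = d1/4 = 3/4
  d10 = d1*5 + d4/3 - d3/5 = 224/15
  d11 = d5*4 - d10 - d4/4 = 1933/60
  d12 = d1/2 = 3/2
Walk from origin (0, 0):
  seg 1: right by d6 = 43/5 → (43/5, 0)
  seg 2: up by d10 = 224/15 → (43/5, 224/15)
  seg 3: up by d12 = 3/2 → (43/5, 493/30)
  seg 4: right by d2 = 5 → (68/5, 493/30)
  seg 5: left by d1 = 3 → (53/5, 493/30)
  seg 6: right by d10 = 224/15 → (383/15, 493/30)
  seg 7: down by d7 = 2 → (383/15, 433/30)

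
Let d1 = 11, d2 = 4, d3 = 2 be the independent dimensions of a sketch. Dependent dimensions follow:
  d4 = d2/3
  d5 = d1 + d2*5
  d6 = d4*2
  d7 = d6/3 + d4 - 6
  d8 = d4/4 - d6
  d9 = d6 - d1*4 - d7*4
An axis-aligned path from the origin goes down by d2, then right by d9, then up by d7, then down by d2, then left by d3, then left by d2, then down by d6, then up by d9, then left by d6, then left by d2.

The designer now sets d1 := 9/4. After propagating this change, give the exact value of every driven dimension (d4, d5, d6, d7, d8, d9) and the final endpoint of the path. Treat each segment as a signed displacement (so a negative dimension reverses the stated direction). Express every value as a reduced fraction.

Apply edit: d1 := 9/4
  d4 = d2/3 = 4/3
  d5 = d1 + d2*5 = 89/4
  d6 = d4*2 = 8/3
  d7 = d6/3 + d4 - 6 = -34/9
  d8 = d4/4 - d6 = -7/3
  d9 = d6 - d1*4 - d7*4 = 79/9
Walk from origin (0, 0):
  seg 1: down by d2 = 4 → (0, -4)
  seg 2: right by d9 = 79/9 → (79/9, -4)
  seg 3: up by d7 = -34/9 → (79/9, -70/9)
  seg 4: down by d2 = 4 → (79/9, -106/9)
  seg 5: left by d3 = 2 → (61/9, -106/9)
  seg 6: left by d2 = 4 → (25/9, -106/9)
  seg 7: down by d6 = 8/3 → (25/9, -130/9)
  seg 8: up by d9 = 79/9 → (25/9, -17/3)
  seg 9: left by d6 = 8/3 → (1/9, -17/3)
  seg 10: left by d2 = 4 → (-35/9, -17/3)

d4 = 4/3
d5 = 89/4
d6 = 8/3
d7 = -34/9
d8 = -7/3
d9 = 79/9
endpoint = (-35/9, -17/3)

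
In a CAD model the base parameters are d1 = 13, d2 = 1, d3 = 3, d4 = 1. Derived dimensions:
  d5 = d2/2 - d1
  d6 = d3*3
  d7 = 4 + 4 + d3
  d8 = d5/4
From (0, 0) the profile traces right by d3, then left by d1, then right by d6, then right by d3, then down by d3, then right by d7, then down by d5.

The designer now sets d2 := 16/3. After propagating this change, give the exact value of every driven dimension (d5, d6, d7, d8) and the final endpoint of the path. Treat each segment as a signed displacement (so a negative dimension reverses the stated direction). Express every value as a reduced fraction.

Apply edit: d2 := 16/3
  d5 = d2/2 - d1 = -31/3
  d6 = d3*3 = 9
  d7 = 4 + 4 + d3 = 11
  d8 = d5/4 = -31/12
Walk from origin (0, 0):
  seg 1: right by d3 = 3 → (3, 0)
  seg 2: left by d1 = 13 → (-10, 0)
  seg 3: right by d6 = 9 → (-1, 0)
  seg 4: right by d3 = 3 → (2, 0)
  seg 5: down by d3 = 3 → (2, -3)
  seg 6: right by d7 = 11 → (13, -3)
  seg 7: down by d5 = -31/3 → (13, 22/3)

d5 = -31/3
d6 = 9
d7 = 11
d8 = -31/12
endpoint = (13, 22/3)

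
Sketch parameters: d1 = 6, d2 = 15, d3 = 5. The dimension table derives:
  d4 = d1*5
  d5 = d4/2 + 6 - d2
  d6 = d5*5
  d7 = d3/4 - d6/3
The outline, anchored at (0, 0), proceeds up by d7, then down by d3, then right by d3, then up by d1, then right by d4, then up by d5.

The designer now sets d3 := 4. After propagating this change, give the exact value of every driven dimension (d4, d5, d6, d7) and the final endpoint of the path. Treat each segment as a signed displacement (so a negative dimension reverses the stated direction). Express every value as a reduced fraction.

Apply edit: d3 := 4
  d4 = d1*5 = 30
  d5 = d4/2 + 6 - d2 = 6
  d6 = d5*5 = 30
  d7 = d3/4 - d6/3 = -9
Walk from origin (0, 0):
  seg 1: up by d7 = -9 → (0, -9)
  seg 2: down by d3 = 4 → (0, -13)
  seg 3: right by d3 = 4 → (4, -13)
  seg 4: up by d1 = 6 → (4, -7)
  seg 5: right by d4 = 30 → (34, -7)
  seg 6: up by d5 = 6 → (34, -1)

d4 = 30
d5 = 6
d6 = 30
d7 = -9
endpoint = (34, -1)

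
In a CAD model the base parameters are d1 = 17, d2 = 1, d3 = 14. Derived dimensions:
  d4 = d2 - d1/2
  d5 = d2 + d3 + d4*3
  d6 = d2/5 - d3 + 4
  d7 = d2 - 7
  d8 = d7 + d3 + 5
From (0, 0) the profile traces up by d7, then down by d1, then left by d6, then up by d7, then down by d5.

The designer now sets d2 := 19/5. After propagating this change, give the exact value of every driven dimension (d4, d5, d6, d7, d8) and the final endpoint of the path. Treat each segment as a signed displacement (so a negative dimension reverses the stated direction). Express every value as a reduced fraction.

d4 = -47/10
d5 = 37/10
d6 = -231/25
d7 = -16/5
d8 = 79/5
endpoint = (231/25, -271/10)

Apply edit: d2 := 19/5
  d4 = d2 - d1/2 = -47/10
  d5 = d2 + d3 + d4*3 = 37/10
  d6 = d2/5 - d3 + 4 = -231/25
  d7 = d2 - 7 = -16/5
  d8 = d7 + d3 + 5 = 79/5
Walk from origin (0, 0):
  seg 1: up by d7 = -16/5 → (0, -16/5)
  seg 2: down by d1 = 17 → (0, -101/5)
  seg 3: left by d6 = -231/25 → (231/25, -101/5)
  seg 4: up by d7 = -16/5 → (231/25, -117/5)
  seg 5: down by d5 = 37/10 → (231/25, -271/10)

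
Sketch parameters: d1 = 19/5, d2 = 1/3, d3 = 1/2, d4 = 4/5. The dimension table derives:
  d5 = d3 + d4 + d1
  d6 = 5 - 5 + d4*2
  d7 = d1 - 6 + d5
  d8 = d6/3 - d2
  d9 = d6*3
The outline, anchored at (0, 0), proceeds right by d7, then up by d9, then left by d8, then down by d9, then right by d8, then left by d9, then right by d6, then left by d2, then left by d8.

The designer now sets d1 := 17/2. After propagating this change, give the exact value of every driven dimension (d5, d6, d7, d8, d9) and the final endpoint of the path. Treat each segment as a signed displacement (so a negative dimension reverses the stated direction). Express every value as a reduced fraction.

d5 = 49/5
d6 = 8/5
d7 = 123/10
d8 = 1/5
d9 = 24/5
endpoint = (257/30, 0)

Apply edit: d1 := 17/2
  d5 = d3 + d4 + d1 = 49/5
  d6 = 5 - 5 + d4*2 = 8/5
  d7 = d1 - 6 + d5 = 123/10
  d8 = d6/3 - d2 = 1/5
  d9 = d6*3 = 24/5
Walk from origin (0, 0):
  seg 1: right by d7 = 123/10 → (123/10, 0)
  seg 2: up by d9 = 24/5 → (123/10, 24/5)
  seg 3: left by d8 = 1/5 → (121/10, 24/5)
  seg 4: down by d9 = 24/5 → (121/10, 0)
  seg 5: right by d8 = 1/5 → (123/10, 0)
  seg 6: left by d9 = 24/5 → (15/2, 0)
  seg 7: right by d6 = 8/5 → (91/10, 0)
  seg 8: left by d2 = 1/3 → (263/30, 0)
  seg 9: left by d8 = 1/5 → (257/30, 0)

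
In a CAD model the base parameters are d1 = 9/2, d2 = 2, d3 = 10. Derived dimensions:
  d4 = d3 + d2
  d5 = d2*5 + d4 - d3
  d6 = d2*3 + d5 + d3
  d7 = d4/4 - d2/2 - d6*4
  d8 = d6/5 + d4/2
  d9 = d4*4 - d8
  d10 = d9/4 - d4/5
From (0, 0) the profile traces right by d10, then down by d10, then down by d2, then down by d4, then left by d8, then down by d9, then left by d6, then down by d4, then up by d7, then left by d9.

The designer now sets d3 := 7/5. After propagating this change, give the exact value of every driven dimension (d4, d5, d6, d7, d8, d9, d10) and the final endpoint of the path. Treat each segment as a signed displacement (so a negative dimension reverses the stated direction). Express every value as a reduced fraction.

Apply edit: d3 := 7/5
  d4 = d3 + d2 = 17/5
  d5 = d2*5 + d4 - d3 = 12
  d6 = d2*3 + d5 + d3 = 97/5
  d7 = d4/4 - d2/2 - d6*4 = -311/4
  d8 = d6/5 + d4/2 = 279/50
  d9 = d4*4 - d8 = 401/50
  d10 = d9/4 - d4/5 = 53/40
Walk from origin (0, 0):
  seg 1: right by d10 = 53/40 → (53/40, 0)
  seg 2: down by d10 = 53/40 → (53/40, -53/40)
  seg 3: down by d2 = 2 → (53/40, -133/40)
  seg 4: down by d4 = 17/5 → (53/40, -269/40)
  seg 5: left by d8 = 279/50 → (-851/200, -269/40)
  seg 6: down by d9 = 401/50 → (-851/200, -2949/200)
  seg 7: left by d6 = 97/5 → (-4731/200, -2949/200)
  seg 8: down by d4 = 17/5 → (-4731/200, -3629/200)
  seg 9: up by d7 = -311/4 → (-4731/200, -19179/200)
  seg 10: left by d9 = 401/50 → (-1267/40, -19179/200)

d4 = 17/5
d5 = 12
d6 = 97/5
d7 = -311/4
d8 = 279/50
d9 = 401/50
d10 = 53/40
endpoint = (-1267/40, -19179/200)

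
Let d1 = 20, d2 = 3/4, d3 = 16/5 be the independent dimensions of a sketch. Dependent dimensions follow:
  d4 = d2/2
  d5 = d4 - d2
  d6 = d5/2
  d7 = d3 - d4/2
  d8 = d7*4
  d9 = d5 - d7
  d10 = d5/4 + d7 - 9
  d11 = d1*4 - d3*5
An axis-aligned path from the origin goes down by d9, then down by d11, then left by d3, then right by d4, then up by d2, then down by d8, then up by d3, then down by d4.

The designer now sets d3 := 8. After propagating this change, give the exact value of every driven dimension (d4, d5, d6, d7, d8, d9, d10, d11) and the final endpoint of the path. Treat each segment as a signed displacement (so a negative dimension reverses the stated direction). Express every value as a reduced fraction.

Apply edit: d3 := 8
  d4 = d2/2 = 3/8
  d5 = d4 - d2 = -3/8
  d6 = d5/2 = -3/16
  d7 = d3 - d4/2 = 125/16
  d8 = d7*4 = 125/4
  d9 = d5 - d7 = -131/16
  d10 = d5/4 + d7 - 9 = -41/32
  d11 = d1*4 - d3*5 = 40
Walk from origin (0, 0):
  seg 1: down by d9 = -131/16 → (0, 131/16)
  seg 2: down by d11 = 40 → (0, -509/16)
  seg 3: left by d3 = 8 → (-8, -509/16)
  seg 4: right by d4 = 3/8 → (-61/8, -509/16)
  seg 5: up by d2 = 3/4 → (-61/8, -497/16)
  seg 6: down by d8 = 125/4 → (-61/8, -997/16)
  seg 7: up by d3 = 8 → (-61/8, -869/16)
  seg 8: down by d4 = 3/8 → (-61/8, -875/16)

d4 = 3/8
d5 = -3/8
d6 = -3/16
d7 = 125/16
d8 = 125/4
d9 = -131/16
d10 = -41/32
d11 = 40
endpoint = (-61/8, -875/16)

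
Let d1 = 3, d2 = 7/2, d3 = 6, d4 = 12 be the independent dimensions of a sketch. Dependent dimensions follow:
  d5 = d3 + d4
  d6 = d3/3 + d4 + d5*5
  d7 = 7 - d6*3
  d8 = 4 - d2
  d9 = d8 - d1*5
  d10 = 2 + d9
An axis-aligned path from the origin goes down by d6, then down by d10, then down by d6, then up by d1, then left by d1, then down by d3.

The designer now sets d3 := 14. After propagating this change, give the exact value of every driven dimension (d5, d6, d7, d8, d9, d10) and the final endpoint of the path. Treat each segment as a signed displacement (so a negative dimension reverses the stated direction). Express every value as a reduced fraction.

d5 = 26
d6 = 440/3
d7 = -433
d8 = 1/2
d9 = -29/2
d10 = -25/2
endpoint = (-3, -1751/6)

Apply edit: d3 := 14
  d5 = d3 + d4 = 26
  d6 = d3/3 + d4 + d5*5 = 440/3
  d7 = 7 - d6*3 = -433
  d8 = 4 - d2 = 1/2
  d9 = d8 - d1*5 = -29/2
  d10 = 2 + d9 = -25/2
Walk from origin (0, 0):
  seg 1: down by d6 = 440/3 → (0, -440/3)
  seg 2: down by d10 = -25/2 → (0, -805/6)
  seg 3: down by d6 = 440/3 → (0, -1685/6)
  seg 4: up by d1 = 3 → (0, -1667/6)
  seg 5: left by d1 = 3 → (-3, -1667/6)
  seg 6: down by d3 = 14 → (-3, -1751/6)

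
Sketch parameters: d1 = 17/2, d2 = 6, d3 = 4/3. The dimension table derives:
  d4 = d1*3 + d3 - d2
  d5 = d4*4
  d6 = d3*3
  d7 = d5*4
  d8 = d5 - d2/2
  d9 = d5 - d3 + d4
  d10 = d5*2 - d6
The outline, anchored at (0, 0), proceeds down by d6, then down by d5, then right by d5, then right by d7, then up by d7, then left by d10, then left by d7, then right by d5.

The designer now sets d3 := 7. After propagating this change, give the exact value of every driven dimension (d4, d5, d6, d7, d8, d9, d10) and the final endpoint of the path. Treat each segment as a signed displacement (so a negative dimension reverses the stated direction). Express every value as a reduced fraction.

Apply edit: d3 := 7
  d4 = d1*3 + d3 - d2 = 53/2
  d5 = d4*4 = 106
  d6 = d3*3 = 21
  d7 = d5*4 = 424
  d8 = d5 - d2/2 = 103
  d9 = d5 - d3 + d4 = 251/2
  d10 = d5*2 - d6 = 191
Walk from origin (0, 0):
  seg 1: down by d6 = 21 → (0, -21)
  seg 2: down by d5 = 106 → (0, -127)
  seg 3: right by d5 = 106 → (106, -127)
  seg 4: right by d7 = 424 → (530, -127)
  seg 5: up by d7 = 424 → (530, 297)
  seg 6: left by d10 = 191 → (339, 297)
  seg 7: left by d7 = 424 → (-85, 297)
  seg 8: right by d5 = 106 → (21, 297)

d4 = 53/2
d5 = 106
d6 = 21
d7 = 424
d8 = 103
d9 = 251/2
d10 = 191
endpoint = (21, 297)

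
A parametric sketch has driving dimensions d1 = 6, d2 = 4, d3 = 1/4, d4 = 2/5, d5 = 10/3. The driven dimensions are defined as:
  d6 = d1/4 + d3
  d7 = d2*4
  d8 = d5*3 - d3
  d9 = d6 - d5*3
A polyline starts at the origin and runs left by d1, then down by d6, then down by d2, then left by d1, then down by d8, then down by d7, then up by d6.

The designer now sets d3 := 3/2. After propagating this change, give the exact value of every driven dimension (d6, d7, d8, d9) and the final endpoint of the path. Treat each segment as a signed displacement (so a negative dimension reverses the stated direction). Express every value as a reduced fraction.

d6 = 3
d7 = 16
d8 = 17/2
d9 = -7
endpoint = (-12, -57/2)

Apply edit: d3 := 3/2
  d6 = d1/4 + d3 = 3
  d7 = d2*4 = 16
  d8 = d5*3 - d3 = 17/2
  d9 = d6 - d5*3 = -7
Walk from origin (0, 0):
  seg 1: left by d1 = 6 → (-6, 0)
  seg 2: down by d6 = 3 → (-6, -3)
  seg 3: down by d2 = 4 → (-6, -7)
  seg 4: left by d1 = 6 → (-12, -7)
  seg 5: down by d8 = 17/2 → (-12, -31/2)
  seg 6: down by d7 = 16 → (-12, -63/2)
  seg 7: up by d6 = 3 → (-12, -57/2)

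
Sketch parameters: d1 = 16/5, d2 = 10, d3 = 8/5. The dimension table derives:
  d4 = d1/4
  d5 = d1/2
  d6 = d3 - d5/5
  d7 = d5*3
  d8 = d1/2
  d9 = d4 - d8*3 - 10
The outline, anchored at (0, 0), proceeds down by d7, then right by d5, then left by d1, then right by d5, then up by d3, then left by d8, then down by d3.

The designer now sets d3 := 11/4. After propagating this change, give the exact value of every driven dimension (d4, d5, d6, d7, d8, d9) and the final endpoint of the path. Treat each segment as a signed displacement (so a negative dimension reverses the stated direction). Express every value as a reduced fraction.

Apply edit: d3 := 11/4
  d4 = d1/4 = 4/5
  d5 = d1/2 = 8/5
  d6 = d3 - d5/5 = 243/100
  d7 = d5*3 = 24/5
  d8 = d1/2 = 8/5
  d9 = d4 - d8*3 - 10 = -14
Walk from origin (0, 0):
  seg 1: down by d7 = 24/5 → (0, -24/5)
  seg 2: right by d5 = 8/5 → (8/5, -24/5)
  seg 3: left by d1 = 16/5 → (-8/5, -24/5)
  seg 4: right by d5 = 8/5 → (0, -24/5)
  seg 5: up by d3 = 11/4 → (0, -41/20)
  seg 6: left by d8 = 8/5 → (-8/5, -41/20)
  seg 7: down by d3 = 11/4 → (-8/5, -24/5)

d4 = 4/5
d5 = 8/5
d6 = 243/100
d7 = 24/5
d8 = 8/5
d9 = -14
endpoint = (-8/5, -24/5)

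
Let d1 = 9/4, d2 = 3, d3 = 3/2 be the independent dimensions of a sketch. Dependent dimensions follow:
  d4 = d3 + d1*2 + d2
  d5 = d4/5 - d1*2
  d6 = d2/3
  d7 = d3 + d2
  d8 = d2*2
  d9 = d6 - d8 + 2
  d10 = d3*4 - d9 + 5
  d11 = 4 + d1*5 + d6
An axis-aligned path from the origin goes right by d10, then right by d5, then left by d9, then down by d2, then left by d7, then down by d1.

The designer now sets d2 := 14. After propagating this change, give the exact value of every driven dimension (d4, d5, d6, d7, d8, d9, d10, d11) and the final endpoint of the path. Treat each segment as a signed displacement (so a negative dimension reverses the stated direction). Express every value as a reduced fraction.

Apply edit: d2 := 14
  d4 = d3 + d1*2 + d2 = 20
  d5 = d4/5 - d1*2 = -1/2
  d6 = d2/3 = 14/3
  d7 = d3 + d2 = 31/2
  d8 = d2*2 = 28
  d9 = d6 - d8 + 2 = -64/3
  d10 = d3*4 - d9 + 5 = 97/3
  d11 = 4 + d1*5 + d6 = 239/12
Walk from origin (0, 0):
  seg 1: right by d10 = 97/3 → (97/3, 0)
  seg 2: right by d5 = -1/2 → (191/6, 0)
  seg 3: left by d9 = -64/3 → (319/6, 0)
  seg 4: down by d2 = 14 → (319/6, -14)
  seg 5: left by d7 = 31/2 → (113/3, -14)
  seg 6: down by d1 = 9/4 → (113/3, -65/4)

d4 = 20
d5 = -1/2
d6 = 14/3
d7 = 31/2
d8 = 28
d9 = -64/3
d10 = 97/3
d11 = 239/12
endpoint = (113/3, -65/4)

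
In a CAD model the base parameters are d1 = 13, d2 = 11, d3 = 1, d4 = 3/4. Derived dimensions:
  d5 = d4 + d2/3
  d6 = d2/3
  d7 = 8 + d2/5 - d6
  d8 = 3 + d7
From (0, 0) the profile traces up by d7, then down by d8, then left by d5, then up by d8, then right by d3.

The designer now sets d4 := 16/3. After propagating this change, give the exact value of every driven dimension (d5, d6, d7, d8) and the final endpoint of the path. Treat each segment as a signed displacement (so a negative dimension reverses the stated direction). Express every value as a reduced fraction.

Apply edit: d4 := 16/3
  d5 = d4 + d2/3 = 9
  d6 = d2/3 = 11/3
  d7 = 8 + d2/5 - d6 = 98/15
  d8 = 3 + d7 = 143/15
Walk from origin (0, 0):
  seg 1: up by d7 = 98/15 → (0, 98/15)
  seg 2: down by d8 = 143/15 → (0, -3)
  seg 3: left by d5 = 9 → (-9, -3)
  seg 4: up by d8 = 143/15 → (-9, 98/15)
  seg 5: right by d3 = 1 → (-8, 98/15)

d5 = 9
d6 = 11/3
d7 = 98/15
d8 = 143/15
endpoint = (-8, 98/15)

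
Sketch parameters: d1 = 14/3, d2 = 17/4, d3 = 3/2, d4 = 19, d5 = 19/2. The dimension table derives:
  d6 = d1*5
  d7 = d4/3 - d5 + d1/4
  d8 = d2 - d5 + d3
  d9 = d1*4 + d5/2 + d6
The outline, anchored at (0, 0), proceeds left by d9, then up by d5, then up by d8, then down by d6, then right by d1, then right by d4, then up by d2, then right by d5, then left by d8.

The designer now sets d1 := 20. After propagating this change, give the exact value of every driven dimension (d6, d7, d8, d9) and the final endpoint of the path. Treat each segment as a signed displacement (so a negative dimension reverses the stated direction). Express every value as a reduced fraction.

Apply edit: d1 := 20
  d6 = d1*5 = 100
  d7 = d4/3 - d5 + d1/4 = 11/6
  d8 = d2 - d5 + d3 = -15/4
  d9 = d1*4 + d5/2 + d6 = 739/4
Walk from origin (0, 0):
  seg 1: left by d9 = 739/4 → (-739/4, 0)
  seg 2: up by d5 = 19/2 → (-739/4, 19/2)
  seg 3: up by d8 = -15/4 → (-739/4, 23/4)
  seg 4: down by d6 = 100 → (-739/4, -377/4)
  seg 5: right by d1 = 20 → (-659/4, -377/4)
  seg 6: right by d4 = 19 → (-583/4, -377/4)
  seg 7: up by d2 = 17/4 → (-583/4, -90)
  seg 8: right by d5 = 19/2 → (-545/4, -90)
  seg 9: left by d8 = -15/4 → (-265/2, -90)

d6 = 100
d7 = 11/6
d8 = -15/4
d9 = 739/4
endpoint = (-265/2, -90)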